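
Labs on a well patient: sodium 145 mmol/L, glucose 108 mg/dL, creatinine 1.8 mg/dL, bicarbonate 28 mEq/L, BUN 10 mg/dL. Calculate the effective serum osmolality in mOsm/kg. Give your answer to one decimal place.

Effective osmolality excludes urea (freely permeant across cell membranes):
2·Na + glucose/18
= 2·145 + 108/18
= 290 + 6
= 296 mOsm/kg

296.0 mOsm/kg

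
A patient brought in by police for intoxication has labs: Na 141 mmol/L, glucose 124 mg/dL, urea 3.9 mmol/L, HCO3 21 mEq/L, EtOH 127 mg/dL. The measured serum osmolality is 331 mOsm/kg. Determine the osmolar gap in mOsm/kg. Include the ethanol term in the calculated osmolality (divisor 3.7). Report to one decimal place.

Calculated osmolality = 2·Na + glucose/18 + urea + ethanol/3.7
= 2·141 + 124/18 + 3.9 + 127/3.7
= 282 + 6.89 + 3.90 + 34.32
= 327.11 mOsm/kg ≈ 327.1 mOsm/kg
Osmolar gap = measured − calculated = 331 − 327.1 = 3.9 mOsm/kg

3.9 mOsm/kg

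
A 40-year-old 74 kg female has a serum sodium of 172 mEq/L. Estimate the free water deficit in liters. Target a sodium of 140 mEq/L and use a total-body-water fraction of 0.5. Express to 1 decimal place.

8.5 L

TBW = 0.5 · 74 = 37 L
Free water deficit = TBW · (Na/140 − 1)
= 37 · (172/140 − 1)
= 37 · 0.2286
= 8.46 L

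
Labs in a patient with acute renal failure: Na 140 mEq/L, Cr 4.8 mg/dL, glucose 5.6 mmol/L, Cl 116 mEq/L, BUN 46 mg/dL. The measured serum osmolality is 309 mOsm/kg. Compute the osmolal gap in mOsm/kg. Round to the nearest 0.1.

Calculated osmolality = 2·Na + glucose + BUN/2.8
= 2·140 + 5.6 + 46/2.8
= 280 + 5.60 + 16.43
= 302.03 mOsm/kg ≈ 302.0 mOsm/kg
Osmolar gap = measured − calculated = 309 − 302.0 = 7.0 mOsm/kg

7.0 mOsm/kg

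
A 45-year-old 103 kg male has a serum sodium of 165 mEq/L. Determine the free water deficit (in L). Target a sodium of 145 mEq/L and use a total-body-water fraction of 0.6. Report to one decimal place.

8.5 L

TBW = 0.6 · 103 = 61.8 L
Free water deficit = TBW · (Na/145 − 1)
= 61.8 · (165/145 − 1)
= 61.8 · 0.1379
= 8.52 L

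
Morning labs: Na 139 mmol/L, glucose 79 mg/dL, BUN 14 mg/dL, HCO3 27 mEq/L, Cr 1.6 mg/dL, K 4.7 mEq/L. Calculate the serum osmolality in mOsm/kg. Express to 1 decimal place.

287.4 mOsm/kg

Calculated osmolality = 2·Na + glucose/18 + BUN/2.8
= 2·139 + 79/18 + 14/2.8
= 278 + 4.39 + 5
= 287.39 mOsm/kg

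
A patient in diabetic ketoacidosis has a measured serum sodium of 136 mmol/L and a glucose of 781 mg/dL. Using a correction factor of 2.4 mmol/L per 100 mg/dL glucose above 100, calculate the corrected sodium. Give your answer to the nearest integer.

152 mmol/L

Corrected Na = measured Na + 2.4 · (glucose − 100)/100
= 136 + 2.4 · (781 − 100)/100
= 136 + 16.3
= 152.3 mmol/L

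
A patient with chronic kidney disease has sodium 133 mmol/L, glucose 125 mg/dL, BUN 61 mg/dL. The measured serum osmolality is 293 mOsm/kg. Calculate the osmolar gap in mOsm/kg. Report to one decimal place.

Calculated osmolality = 2·Na + glucose/18 + BUN/2.8
= 2·133 + 125/18 + 61/2.8
= 266 + 6.94 + 21.79
= 294.73 mOsm/kg ≈ 294.7 mOsm/kg
Osmolar gap = measured − calculated = 293 − 294.7 = -1.7 mOsm/kg

-1.7 mOsm/kg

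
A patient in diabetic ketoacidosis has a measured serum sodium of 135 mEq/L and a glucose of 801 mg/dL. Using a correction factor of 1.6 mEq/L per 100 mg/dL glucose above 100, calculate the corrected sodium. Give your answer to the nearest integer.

146 mEq/L

Corrected Na = measured Na + 1.6 · (glucose − 100)/100
= 135 + 1.6 · (801 − 100)/100
= 135 + 11.2
= 146.2 mEq/L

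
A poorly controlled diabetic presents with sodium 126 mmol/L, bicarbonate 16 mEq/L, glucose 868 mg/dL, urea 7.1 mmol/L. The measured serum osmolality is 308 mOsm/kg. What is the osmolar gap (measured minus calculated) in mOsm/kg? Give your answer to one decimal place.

Calculated osmolality = 2·Na + glucose/18 + urea
= 2·126 + 868/18 + 7.1
= 252 + 48.22 + 7.10
= 307.32 mOsm/kg ≈ 307.3 mOsm/kg
Osmolar gap = measured − calculated = 308 − 307.3 = 0.7 mOsm/kg

0.7 mOsm/kg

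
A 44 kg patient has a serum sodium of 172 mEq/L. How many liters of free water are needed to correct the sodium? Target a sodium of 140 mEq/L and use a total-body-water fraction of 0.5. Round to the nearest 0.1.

5.0 L

TBW = 0.5 · 44 = 22 L
Free water deficit = TBW · (Na/140 − 1)
= 22 · (172/140 − 1)
= 22 · 0.2286
= 5.03 L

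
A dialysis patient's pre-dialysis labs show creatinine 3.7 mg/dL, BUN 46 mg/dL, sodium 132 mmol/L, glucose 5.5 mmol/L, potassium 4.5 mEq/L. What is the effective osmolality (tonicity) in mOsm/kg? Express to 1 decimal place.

Effective osmolality excludes urea (freely permeant across cell membranes):
2·Na + glucose
= 2·132 + 5.5
= 264 + 5.5
= 269.5 mOsm/kg

269.5 mOsm/kg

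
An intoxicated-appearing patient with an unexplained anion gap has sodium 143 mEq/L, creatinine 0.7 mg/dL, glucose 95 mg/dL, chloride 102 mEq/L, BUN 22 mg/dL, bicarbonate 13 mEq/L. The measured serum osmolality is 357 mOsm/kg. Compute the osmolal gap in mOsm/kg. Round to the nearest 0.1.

Calculated osmolality = 2·Na + glucose/18 + BUN/2.8
= 2·143 + 95/18 + 22/2.8
= 286 + 5.28 + 7.86
= 299.14 mOsm/kg ≈ 299.1 mOsm/kg
Osmolar gap = measured − calculated = 357 − 299.1 = 57.9 mOsm/kg

57.9 mOsm/kg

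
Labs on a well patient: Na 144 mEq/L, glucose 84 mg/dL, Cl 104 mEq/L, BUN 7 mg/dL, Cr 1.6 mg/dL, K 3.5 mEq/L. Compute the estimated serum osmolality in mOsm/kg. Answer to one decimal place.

295.2 mOsm/kg

Calculated osmolality = 2·Na + glucose/18 + BUN/2.8
= 2·144 + 84/18 + 7/2.8
= 288 + 4.67 + 2.50
= 295.17 mOsm/kg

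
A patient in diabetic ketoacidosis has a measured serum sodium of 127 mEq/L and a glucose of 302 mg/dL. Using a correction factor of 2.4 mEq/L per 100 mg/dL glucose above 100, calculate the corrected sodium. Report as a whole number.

132 mEq/L

Corrected Na = measured Na + 2.4 · (glucose − 100)/100
= 127 + 2.4 · (302 − 100)/100
= 127 + 4.8
= 131.8 mEq/L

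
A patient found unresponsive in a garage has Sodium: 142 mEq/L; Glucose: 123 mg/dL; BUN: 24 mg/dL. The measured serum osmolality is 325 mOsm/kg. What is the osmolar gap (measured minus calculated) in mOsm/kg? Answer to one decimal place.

Calculated osmolality = 2·Na + glucose/18 + BUN/2.8
= 2·142 + 123/18 + 24/2.8
= 284 + 6.83 + 8.57
= 299.4 mOsm/kg ≈ 299.4 mOsm/kg
Osmolar gap = measured − calculated = 325 − 299.4 = 25.6 mOsm/kg

25.6 mOsm/kg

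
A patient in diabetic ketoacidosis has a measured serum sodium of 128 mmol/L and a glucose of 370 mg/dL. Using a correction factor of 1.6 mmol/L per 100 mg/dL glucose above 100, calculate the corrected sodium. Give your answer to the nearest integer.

Corrected Na = measured Na + 1.6 · (glucose − 100)/100
= 128 + 1.6 · (370 − 100)/100
= 128 + 4.3
= 132.3 mmol/L

132 mmol/L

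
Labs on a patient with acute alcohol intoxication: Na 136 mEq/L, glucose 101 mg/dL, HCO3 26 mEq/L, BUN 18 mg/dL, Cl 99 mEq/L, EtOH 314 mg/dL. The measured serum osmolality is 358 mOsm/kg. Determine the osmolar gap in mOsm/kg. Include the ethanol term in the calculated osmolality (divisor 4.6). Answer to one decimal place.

5.7 mOsm/kg

Calculated osmolality = 2·Na + glucose/18 + BUN/2.8 + ethanol/4.6
= 2·136 + 101/18 + 18/2.8 + 314/4.6
= 272 + 5.61 + 6.43 + 68.26
= 352.3 mOsm/kg ≈ 352.3 mOsm/kg
Osmolar gap = measured − calculated = 358 − 352.3 = 5.7 mOsm/kg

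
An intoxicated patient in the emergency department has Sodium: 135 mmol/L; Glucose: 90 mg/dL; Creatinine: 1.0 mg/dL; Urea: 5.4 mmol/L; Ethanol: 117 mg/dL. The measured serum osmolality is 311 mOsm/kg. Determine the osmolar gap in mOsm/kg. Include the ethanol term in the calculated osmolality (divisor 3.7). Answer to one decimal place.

Calculated osmolality = 2·Na + glucose/18 + urea + ethanol/3.7
= 2·135 + 90/18 + 5.4 + 117/3.7
= 270 + 5 + 5.40 + 31.62
= 312.02 mOsm/kg ≈ 312.0 mOsm/kg
Osmolar gap = measured − calculated = 311 − 312.0 = -1.0 mOsm/kg

-1.0 mOsm/kg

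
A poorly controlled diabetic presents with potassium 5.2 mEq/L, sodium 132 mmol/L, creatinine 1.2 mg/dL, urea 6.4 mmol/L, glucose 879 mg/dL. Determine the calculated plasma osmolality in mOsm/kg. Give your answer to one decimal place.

Calculated osmolality = 2·Na + glucose/18 + urea
= 2·132 + 879/18 + 6.4
= 264 + 48.83 + 6.40
= 319.23 mOsm/kg

319.2 mOsm/kg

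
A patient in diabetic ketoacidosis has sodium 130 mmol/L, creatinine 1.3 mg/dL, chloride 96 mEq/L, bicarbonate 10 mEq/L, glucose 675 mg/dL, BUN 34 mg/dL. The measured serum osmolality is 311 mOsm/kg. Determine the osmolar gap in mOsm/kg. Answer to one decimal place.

1.4 mOsm/kg

Calculated osmolality = 2·Na + glucose/18 + BUN/2.8
= 2·130 + 675/18 + 34/2.8
= 260 + 37.50 + 12.14
= 309.64 mOsm/kg ≈ 309.6 mOsm/kg
Osmolar gap = measured − calculated = 311 − 309.6 = 1.4 mOsm/kg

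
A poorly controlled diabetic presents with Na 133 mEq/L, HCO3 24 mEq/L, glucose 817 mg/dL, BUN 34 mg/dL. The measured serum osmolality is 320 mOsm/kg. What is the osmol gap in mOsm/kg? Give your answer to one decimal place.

Calculated osmolality = 2·Na + glucose/18 + BUN/2.8
= 2·133 + 817/18 + 34/2.8
= 266 + 45.39 + 12.14
= 323.53 mOsm/kg ≈ 323.5 mOsm/kg
Osmolar gap = measured − calculated = 320 − 323.5 = -3.5 mOsm/kg

-3.5 mOsm/kg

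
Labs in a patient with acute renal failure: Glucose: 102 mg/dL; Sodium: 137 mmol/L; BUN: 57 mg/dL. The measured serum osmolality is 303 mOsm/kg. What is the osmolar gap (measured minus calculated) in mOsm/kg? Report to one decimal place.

3.0 mOsm/kg

Calculated osmolality = 2·Na + glucose/18 + BUN/2.8
= 2·137 + 102/18 + 57/2.8
= 274 + 5.67 + 20.36
= 300.03 mOsm/kg ≈ 300.0 mOsm/kg
Osmolar gap = measured − calculated = 303 − 300.0 = 3.0 mOsm/kg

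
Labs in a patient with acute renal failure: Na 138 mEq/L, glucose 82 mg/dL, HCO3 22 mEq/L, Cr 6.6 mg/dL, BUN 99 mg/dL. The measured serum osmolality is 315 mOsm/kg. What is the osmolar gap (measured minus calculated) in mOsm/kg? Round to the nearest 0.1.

-0.9 mOsm/kg

Calculated osmolality = 2·Na + glucose/18 + BUN/2.8
= 2·138 + 82/18 + 99/2.8
= 276 + 4.56 + 35.36
= 315.92 mOsm/kg ≈ 315.9 mOsm/kg
Osmolar gap = measured − calculated = 315 − 315.9 = -0.9 mOsm/kg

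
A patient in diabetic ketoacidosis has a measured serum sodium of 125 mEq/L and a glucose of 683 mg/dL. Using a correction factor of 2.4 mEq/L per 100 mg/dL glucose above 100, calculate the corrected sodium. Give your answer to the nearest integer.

139 mEq/L

Corrected Na = measured Na + 2.4 · (glucose − 100)/100
= 125 + 2.4 · (683 − 100)/100
= 125 + 14
= 139 mEq/L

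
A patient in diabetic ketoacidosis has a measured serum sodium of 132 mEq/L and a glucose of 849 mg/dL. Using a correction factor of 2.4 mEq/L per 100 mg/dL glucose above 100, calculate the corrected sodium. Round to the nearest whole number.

Corrected Na = measured Na + 2.4 · (glucose − 100)/100
= 132 + 2.4 · (849 − 100)/100
= 132 + 18
= 150 mEq/L

150 mEq/L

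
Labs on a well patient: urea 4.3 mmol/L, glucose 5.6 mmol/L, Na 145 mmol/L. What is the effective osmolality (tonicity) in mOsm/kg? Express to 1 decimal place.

Effective osmolality excludes urea (freely permeant across cell membranes):
2·Na + glucose
= 2·145 + 5.6
= 290 + 5.6
= 295.6 mOsm/kg

295.6 mOsm/kg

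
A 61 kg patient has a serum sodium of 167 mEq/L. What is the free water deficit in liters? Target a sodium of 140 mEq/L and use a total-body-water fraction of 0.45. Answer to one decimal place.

5.3 L

TBW = 0.45 · 61 = 27.45 L
Free water deficit = TBW · (Na/140 − 1)
= 27.45 · (167/140 − 1)
= 27.45 · 0.1929
= 5.3 L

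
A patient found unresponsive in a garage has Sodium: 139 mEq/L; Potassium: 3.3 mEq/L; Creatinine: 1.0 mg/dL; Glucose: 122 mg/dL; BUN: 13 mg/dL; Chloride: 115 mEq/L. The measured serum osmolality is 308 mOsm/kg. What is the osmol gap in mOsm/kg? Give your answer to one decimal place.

18.6 mOsm/kg

Calculated osmolality = 2·Na + glucose/18 + BUN/2.8
= 2·139 + 122/18 + 13/2.8
= 278 + 6.78 + 4.64
= 289.42 mOsm/kg ≈ 289.4 mOsm/kg
Osmolar gap = measured − calculated = 308 − 289.4 = 18.6 mOsm/kg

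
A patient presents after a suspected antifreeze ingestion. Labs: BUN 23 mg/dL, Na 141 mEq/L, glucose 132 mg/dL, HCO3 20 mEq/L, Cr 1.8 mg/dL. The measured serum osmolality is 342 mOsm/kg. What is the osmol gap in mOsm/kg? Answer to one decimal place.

Calculated osmolality = 2·Na + glucose/18 + BUN/2.8
= 2·141 + 132/18 + 23/2.8
= 282 + 7.33 + 8.21
= 297.54 mOsm/kg ≈ 297.5 mOsm/kg
Osmolar gap = measured − calculated = 342 − 297.5 = 44.5 mOsm/kg

44.5 mOsm/kg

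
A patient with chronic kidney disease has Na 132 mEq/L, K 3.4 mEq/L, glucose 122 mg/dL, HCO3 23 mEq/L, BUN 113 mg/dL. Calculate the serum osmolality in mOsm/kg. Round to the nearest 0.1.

311.1 mOsm/kg

Calculated osmolality = 2·Na + glucose/18 + BUN/2.8
= 2·132 + 122/18 + 113/2.8
= 264 + 6.78 + 40.36
= 311.14 mOsm/kg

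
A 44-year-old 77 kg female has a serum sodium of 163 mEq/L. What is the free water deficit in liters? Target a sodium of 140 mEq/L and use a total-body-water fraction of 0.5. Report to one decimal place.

6.3 L

TBW = 0.5 · 77 = 38.5 L
Free water deficit = TBW · (Na/140 − 1)
= 38.5 · (163/140 − 1)
= 38.5 · 0.1643
= 6.33 L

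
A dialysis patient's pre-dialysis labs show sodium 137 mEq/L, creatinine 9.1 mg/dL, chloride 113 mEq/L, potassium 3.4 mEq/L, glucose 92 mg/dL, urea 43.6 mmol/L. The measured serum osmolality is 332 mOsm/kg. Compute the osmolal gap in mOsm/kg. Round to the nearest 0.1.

Calculated osmolality = 2·Na + glucose/18 + urea
= 2·137 + 92/18 + 43.6
= 274 + 5.11 + 43.60
= 322.71 mOsm/kg ≈ 322.7 mOsm/kg
Osmolar gap = measured − calculated = 332 − 322.7 = 9.3 mOsm/kg

9.3 mOsm/kg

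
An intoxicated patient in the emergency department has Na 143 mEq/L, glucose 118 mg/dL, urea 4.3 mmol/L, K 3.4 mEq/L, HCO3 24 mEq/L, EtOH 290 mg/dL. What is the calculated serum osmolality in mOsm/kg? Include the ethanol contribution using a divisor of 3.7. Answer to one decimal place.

Calculated osmolality = 2·Na + glucose/18 + urea + ethanol/3.7
= 2·143 + 118/18 + 4.3 + 290/3.7
= 286 + 6.56 + 4.30 + 78.38
= 375.24 mOsm/kg

375.2 mOsm/kg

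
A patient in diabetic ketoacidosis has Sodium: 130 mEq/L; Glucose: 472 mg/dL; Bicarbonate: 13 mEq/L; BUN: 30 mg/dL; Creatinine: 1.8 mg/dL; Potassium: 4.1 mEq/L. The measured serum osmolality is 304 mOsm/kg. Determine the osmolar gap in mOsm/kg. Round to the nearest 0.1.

7.1 mOsm/kg

Calculated osmolality = 2·Na + glucose/18 + BUN/2.8
= 2·130 + 472/18 + 30/2.8
= 260 + 26.22 + 10.71
= 296.93 mOsm/kg ≈ 296.9 mOsm/kg
Osmolar gap = measured − calculated = 304 − 296.9 = 7.1 mOsm/kg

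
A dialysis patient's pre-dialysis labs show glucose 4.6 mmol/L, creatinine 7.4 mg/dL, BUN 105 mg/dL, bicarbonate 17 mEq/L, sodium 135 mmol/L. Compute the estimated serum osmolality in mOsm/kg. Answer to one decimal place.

Calculated osmolality = 2·Na + glucose + BUN/2.8
= 2·135 + 4.6 + 105/2.8
= 270 + 4.60 + 37.50
= 312.1 mOsm/kg

312.1 mOsm/kg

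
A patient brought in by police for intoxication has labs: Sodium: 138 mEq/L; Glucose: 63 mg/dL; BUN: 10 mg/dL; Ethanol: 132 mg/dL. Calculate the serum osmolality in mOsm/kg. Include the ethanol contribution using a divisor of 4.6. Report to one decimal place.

311.8 mOsm/kg

Calculated osmolality = 2·Na + glucose/18 + BUN/2.8 + ethanol/4.6
= 2·138 + 63/18 + 10/2.8 + 132/4.6
= 276 + 3.50 + 3.57 + 28.70
= 311.77 mOsm/kg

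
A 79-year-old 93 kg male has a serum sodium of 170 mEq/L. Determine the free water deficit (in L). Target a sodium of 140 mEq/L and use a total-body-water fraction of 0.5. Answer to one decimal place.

10.0 L

TBW = 0.5 · 93 = 46.5 L
Free water deficit = TBW · (Na/140 − 1)
= 46.5 · (170/140 − 1)
= 46.5 · 0.2143
= 9.96 L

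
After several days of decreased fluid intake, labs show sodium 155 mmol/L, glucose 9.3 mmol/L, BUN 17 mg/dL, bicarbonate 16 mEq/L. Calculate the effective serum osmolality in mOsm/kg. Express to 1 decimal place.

319.3 mOsm/kg

Effective osmolality excludes urea (freely permeant across cell membranes):
2·Na + glucose
= 2·155 + 9.3
= 310 + 9.3
= 319.3 mOsm/kg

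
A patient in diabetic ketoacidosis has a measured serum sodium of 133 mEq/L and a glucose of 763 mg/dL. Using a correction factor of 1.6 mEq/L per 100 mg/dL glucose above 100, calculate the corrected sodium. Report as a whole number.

Corrected Na = measured Na + 1.6 · (glucose − 100)/100
= 133 + 1.6 · (763 − 100)/100
= 133 + 10.6
= 143.6 mEq/L

144 mEq/L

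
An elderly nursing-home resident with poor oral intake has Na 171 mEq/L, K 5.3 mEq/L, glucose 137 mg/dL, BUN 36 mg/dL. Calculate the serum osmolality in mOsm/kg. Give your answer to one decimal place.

362.5 mOsm/kg

Calculated osmolality = 2·Na + glucose/18 + BUN/2.8
= 2·171 + 137/18 + 36/2.8
= 342 + 7.61 + 12.86
= 362.47 mOsm/kg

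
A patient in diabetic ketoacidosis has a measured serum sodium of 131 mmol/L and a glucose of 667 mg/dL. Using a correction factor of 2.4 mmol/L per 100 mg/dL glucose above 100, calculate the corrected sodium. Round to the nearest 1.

145 mmol/L

Corrected Na = measured Na + 2.4 · (glucose − 100)/100
= 131 + 2.4 · (667 − 100)/100
= 131 + 13.6
= 144.6 mmol/L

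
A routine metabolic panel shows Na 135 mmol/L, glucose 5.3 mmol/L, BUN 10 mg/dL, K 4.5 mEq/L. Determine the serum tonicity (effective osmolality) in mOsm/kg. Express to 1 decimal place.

Effective osmolality excludes urea (freely permeant across cell membranes):
2·Na + glucose
= 2·135 + 5.3
= 270 + 5.3
= 275.3 mOsm/kg

275.3 mOsm/kg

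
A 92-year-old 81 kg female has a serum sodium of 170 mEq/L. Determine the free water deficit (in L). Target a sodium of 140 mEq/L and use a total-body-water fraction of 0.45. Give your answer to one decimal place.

7.8 L

TBW = 0.45 · 81 = 36.45 L
Free water deficit = TBW · (Na/140 − 1)
= 36.45 · (170/140 − 1)
= 36.45 · 0.2143
= 7.81 L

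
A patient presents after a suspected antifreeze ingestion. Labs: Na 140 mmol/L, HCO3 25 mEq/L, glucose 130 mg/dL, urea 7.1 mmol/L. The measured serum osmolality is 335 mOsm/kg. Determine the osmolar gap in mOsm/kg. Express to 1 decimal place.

Calculated osmolality = 2·Na + glucose/18 + urea
= 2·140 + 130/18 + 7.1
= 280 + 7.22 + 7.10
= 294.32 mOsm/kg ≈ 294.3 mOsm/kg
Osmolar gap = measured − calculated = 335 − 294.3 = 40.7 mOsm/kg

40.7 mOsm/kg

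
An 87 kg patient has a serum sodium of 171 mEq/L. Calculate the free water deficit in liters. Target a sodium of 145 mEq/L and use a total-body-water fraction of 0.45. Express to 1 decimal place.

7.0 L

TBW = 0.45 · 87 = 39.15 L
Free water deficit = TBW · (Na/145 − 1)
= 39.15 · (171/145 − 1)
= 39.15 · 0.1793
= 7.02 L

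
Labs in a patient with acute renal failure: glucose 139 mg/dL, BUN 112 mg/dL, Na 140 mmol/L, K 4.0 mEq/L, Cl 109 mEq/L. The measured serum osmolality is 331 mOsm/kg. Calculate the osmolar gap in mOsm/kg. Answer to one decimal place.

Calculated osmolality = 2·Na + glucose/18 + BUN/2.8
= 2·140 + 139/18 + 112/2.8
= 280 + 7.72 + 40
= 327.72 mOsm/kg ≈ 327.7 mOsm/kg
Osmolar gap = measured − calculated = 331 − 327.7 = 3.3 mOsm/kg

3.3 mOsm/kg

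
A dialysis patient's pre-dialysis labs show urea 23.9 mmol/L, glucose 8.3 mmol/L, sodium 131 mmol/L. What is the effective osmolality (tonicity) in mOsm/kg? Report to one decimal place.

270.3 mOsm/kg

Effective osmolality excludes urea (freely permeant across cell membranes):
2·Na + glucose
= 2·131 + 8.3
= 262 + 8.3
= 270.3 mOsm/kg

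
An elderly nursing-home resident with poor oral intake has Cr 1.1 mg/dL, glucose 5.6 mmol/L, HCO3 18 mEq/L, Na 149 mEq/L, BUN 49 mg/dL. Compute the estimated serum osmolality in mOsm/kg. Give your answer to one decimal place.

321.1 mOsm/kg

Calculated osmolality = 2·Na + glucose + BUN/2.8
= 2·149 + 5.6 + 49/2.8
= 298 + 5.60 + 17.50
= 321.1 mOsm/kg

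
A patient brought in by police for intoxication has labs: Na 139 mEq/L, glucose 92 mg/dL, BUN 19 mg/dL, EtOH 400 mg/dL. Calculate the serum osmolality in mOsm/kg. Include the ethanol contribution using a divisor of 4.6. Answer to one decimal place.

Calculated osmolality = 2·Na + glucose/18 + BUN/2.8 + ethanol/4.6
= 2·139 + 92/18 + 19/2.8 + 400/4.6
= 278 + 5.11 + 6.79 + 86.96
= 376.86 mOsm/kg

376.9 mOsm/kg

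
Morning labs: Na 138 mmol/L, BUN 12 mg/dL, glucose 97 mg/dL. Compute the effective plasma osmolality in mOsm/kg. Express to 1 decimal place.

Effective osmolality excludes urea (freely permeant across cell membranes):
2·Na + glucose/18
= 2·138 + 97/18
= 276 + 5.39
= 281.39 mOsm/kg

281.4 mOsm/kg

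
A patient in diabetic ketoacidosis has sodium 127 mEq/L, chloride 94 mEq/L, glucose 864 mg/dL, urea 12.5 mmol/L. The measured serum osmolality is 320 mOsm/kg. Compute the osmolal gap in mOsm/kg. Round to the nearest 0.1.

Calculated osmolality = 2·Na + glucose/18 + urea
= 2·127 + 864/18 + 12.5
= 254 + 48 + 12.50
= 314.5 mOsm/kg ≈ 314.5 mOsm/kg
Osmolar gap = measured − calculated = 320 − 314.5 = 5.5 mOsm/kg

5.5 mOsm/kg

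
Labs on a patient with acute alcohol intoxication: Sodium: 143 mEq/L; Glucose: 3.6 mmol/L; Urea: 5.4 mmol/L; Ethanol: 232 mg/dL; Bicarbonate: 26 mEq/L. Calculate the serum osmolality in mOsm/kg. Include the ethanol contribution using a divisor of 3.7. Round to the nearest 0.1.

357.7 mOsm/kg

Calculated osmolality = 2·Na + glucose + urea + ethanol/3.7
= 2·143 + 3.6 + 5.4 + 232/3.7
= 286 + 3.60 + 5.40 + 62.70
= 357.7 mOsm/kg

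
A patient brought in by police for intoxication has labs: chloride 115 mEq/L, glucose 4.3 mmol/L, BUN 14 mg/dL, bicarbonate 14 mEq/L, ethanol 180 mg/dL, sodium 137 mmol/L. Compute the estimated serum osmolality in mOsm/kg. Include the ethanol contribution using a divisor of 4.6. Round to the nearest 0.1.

322.4 mOsm/kg

Calculated osmolality = 2·Na + glucose + BUN/2.8 + ethanol/4.6
= 2·137 + 4.3 + 14/2.8 + 180/4.6
= 274 + 4.30 + 5 + 39.13
= 322.43 mOsm/kg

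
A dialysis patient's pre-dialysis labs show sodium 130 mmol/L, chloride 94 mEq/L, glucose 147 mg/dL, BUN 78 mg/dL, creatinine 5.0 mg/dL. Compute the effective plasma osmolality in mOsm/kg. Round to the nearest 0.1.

Effective osmolality excludes urea (freely permeant across cell membranes):
2·Na + glucose/18
= 2·130 + 147/18
= 260 + 8.17
= 268.17 mOsm/kg

268.2 mOsm/kg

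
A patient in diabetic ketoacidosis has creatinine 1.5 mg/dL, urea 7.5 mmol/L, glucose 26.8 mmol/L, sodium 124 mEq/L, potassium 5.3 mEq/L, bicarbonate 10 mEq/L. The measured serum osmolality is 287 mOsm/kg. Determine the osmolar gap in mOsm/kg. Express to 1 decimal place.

4.7 mOsm/kg

Calculated osmolality = 2·Na + glucose + urea
= 2·124 + 26.8 + 7.5
= 248 + 26.80 + 7.50
= 282.3 mOsm/kg ≈ 282.3 mOsm/kg
Osmolar gap = measured − calculated = 287 − 282.3 = 4.7 mOsm/kg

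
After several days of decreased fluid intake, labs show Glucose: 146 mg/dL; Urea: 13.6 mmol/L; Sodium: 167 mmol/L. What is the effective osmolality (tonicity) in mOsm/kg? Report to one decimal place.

Effective osmolality excludes urea (freely permeant across cell membranes):
2·Na + glucose/18
= 2·167 + 146/18
= 334 + 8.11
= 342.11 mOsm/kg

342.1 mOsm/kg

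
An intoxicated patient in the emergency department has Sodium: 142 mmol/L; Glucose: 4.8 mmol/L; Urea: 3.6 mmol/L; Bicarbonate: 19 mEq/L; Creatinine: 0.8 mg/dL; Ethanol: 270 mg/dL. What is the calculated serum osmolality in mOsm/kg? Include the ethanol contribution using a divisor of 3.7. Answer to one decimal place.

365.4 mOsm/kg

Calculated osmolality = 2·Na + glucose + urea + ethanol/3.7
= 2·142 + 4.8 + 3.6 + 270/3.7
= 284 + 4.80 + 3.60 + 72.97
= 365.37 mOsm/kg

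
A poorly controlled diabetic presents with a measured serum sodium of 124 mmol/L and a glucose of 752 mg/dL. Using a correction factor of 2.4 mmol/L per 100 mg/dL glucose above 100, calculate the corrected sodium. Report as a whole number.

Corrected Na = measured Na + 2.4 · (glucose − 100)/100
= 124 + 2.4 · (752 − 100)/100
= 124 + 15.6
= 139.6 mmol/L

140 mmol/L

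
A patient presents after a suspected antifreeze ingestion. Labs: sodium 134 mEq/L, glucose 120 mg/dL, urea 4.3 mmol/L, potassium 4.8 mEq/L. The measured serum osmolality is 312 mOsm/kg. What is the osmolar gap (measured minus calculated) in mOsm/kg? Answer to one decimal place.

33.0 mOsm/kg

Calculated osmolality = 2·Na + glucose/18 + urea
= 2·134 + 120/18 + 4.3
= 268 + 6.67 + 4.30
= 278.97 mOsm/kg ≈ 279.0 mOsm/kg
Osmolar gap = measured − calculated = 312 − 279.0 = 33.0 mOsm/kg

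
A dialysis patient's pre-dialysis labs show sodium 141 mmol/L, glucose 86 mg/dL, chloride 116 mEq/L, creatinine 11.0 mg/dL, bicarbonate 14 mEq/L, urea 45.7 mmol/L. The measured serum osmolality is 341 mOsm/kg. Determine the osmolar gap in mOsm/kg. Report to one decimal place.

Calculated osmolality = 2·Na + glucose/18 + urea
= 2·141 + 86/18 + 45.7
= 282 + 4.78 + 45.70
= 332.48 mOsm/kg ≈ 332.5 mOsm/kg
Osmolar gap = measured − calculated = 341 − 332.5 = 8.5 mOsm/kg

8.5 mOsm/kg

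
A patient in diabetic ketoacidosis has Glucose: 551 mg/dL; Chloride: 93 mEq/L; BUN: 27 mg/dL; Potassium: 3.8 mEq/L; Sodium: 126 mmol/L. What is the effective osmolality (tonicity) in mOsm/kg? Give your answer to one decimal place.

Effective osmolality excludes urea (freely permeant across cell membranes):
2·Na + glucose/18
= 2·126 + 551/18
= 252 + 30.61
= 282.61 mOsm/kg

282.6 mOsm/kg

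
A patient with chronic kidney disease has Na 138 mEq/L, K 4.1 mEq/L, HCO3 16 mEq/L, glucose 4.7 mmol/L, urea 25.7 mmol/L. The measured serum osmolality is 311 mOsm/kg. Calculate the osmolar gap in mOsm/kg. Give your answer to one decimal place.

4.6 mOsm/kg

Calculated osmolality = 2·Na + glucose + urea
= 2·138 + 4.7 + 25.7
= 276 + 4.70 + 25.70
= 306.4 mOsm/kg ≈ 306.4 mOsm/kg
Osmolar gap = measured − calculated = 311 − 306.4 = 4.6 mOsm/kg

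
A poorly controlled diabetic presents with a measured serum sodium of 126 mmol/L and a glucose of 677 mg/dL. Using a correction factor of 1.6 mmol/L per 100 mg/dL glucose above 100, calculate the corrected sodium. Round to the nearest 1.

135 mmol/L

Corrected Na = measured Na + 1.6 · (glucose − 100)/100
= 126 + 1.6 · (677 − 100)/100
= 126 + 9.2
= 135.2 mmol/L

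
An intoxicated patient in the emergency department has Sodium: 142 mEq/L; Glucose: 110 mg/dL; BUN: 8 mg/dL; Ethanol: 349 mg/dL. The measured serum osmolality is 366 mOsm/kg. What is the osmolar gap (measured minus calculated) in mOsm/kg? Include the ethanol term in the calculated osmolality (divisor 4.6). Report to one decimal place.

-2.8 mOsm/kg

Calculated osmolality = 2·Na + glucose/18 + BUN/2.8 + ethanol/4.6
= 2·142 + 110/18 + 8/2.8 + 349/4.6
= 284 + 6.11 + 2.86 + 75.87
= 368.84 mOsm/kg ≈ 368.8 mOsm/kg
Osmolar gap = measured − calculated = 366 − 368.8 = -2.8 mOsm/kg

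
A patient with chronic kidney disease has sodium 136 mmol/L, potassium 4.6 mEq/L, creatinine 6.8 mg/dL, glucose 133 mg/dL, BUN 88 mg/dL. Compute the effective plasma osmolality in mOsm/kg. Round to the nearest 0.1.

Effective osmolality excludes urea (freely permeant across cell membranes):
2·Na + glucose/18
= 2·136 + 133/18
= 272 + 7.39
= 279.39 mOsm/kg

279.4 mOsm/kg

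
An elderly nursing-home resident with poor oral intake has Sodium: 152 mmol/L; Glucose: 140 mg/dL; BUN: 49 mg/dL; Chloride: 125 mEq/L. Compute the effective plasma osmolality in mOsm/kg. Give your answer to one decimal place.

311.8 mOsm/kg

Effective osmolality excludes urea (freely permeant across cell membranes):
2·Na + glucose/18
= 2·152 + 140/18
= 304 + 7.78
= 311.78 mOsm/kg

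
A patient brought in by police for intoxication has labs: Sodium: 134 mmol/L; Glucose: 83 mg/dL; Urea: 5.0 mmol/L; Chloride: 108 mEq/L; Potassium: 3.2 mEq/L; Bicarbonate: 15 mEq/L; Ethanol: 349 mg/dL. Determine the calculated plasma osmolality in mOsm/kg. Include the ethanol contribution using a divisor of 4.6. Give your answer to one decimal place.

353.5 mOsm/kg

Calculated osmolality = 2·Na + glucose/18 + urea + ethanol/4.6
= 2·134 + 83/18 + 5 + 349/4.6
= 268 + 4.61 + 5 + 75.87
= 353.48 mOsm/kg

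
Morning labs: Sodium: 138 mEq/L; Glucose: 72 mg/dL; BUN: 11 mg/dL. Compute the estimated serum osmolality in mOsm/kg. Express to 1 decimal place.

Calculated osmolality = 2·Na + glucose/18 + BUN/2.8
= 2·138 + 72/18 + 11/2.8
= 276 + 4 + 3.93
= 283.93 mOsm/kg

283.9 mOsm/kg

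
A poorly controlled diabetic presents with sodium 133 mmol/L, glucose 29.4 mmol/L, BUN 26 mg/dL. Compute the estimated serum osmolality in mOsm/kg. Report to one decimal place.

Calculated osmolality = 2·Na + glucose + BUN/2.8
= 2·133 + 29.4 + 26/2.8
= 266 + 29.40 + 9.29
= 304.69 mOsm/kg

304.7 mOsm/kg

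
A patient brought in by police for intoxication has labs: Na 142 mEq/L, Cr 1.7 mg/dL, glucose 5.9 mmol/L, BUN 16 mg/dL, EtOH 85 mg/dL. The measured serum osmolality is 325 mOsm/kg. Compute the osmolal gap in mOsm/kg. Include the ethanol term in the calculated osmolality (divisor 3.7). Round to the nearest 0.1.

Calculated osmolality = 2·Na + glucose + BUN/2.8 + ethanol/3.7
= 2·142 + 5.9 + 16/2.8 + 85/3.7
= 284 + 5.90 + 5.71 + 22.97
= 318.58 mOsm/kg ≈ 318.6 mOsm/kg
Osmolar gap = measured − calculated = 325 − 318.6 = 6.4 mOsm/kg

6.4 mOsm/kg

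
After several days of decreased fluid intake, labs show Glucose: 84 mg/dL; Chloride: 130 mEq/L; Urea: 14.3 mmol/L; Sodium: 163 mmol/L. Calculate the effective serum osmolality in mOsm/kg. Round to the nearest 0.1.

330.7 mOsm/kg

Effective osmolality excludes urea (freely permeant across cell membranes):
2·Na + glucose/18
= 2·163 + 84/18
= 326 + 4.67
= 330.67 mOsm/kg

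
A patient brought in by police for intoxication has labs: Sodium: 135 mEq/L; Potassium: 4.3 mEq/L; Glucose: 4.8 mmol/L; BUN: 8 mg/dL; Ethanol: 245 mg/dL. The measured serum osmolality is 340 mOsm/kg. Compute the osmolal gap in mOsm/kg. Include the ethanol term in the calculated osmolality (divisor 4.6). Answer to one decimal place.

9.1 mOsm/kg

Calculated osmolality = 2·Na + glucose + BUN/2.8 + ethanol/4.6
= 2·135 + 4.8 + 8/2.8 + 245/4.6
= 270 + 4.80 + 2.86 + 53.26
= 330.92 mOsm/kg ≈ 330.9 mOsm/kg
Osmolar gap = measured − calculated = 340 − 330.9 = 9.1 mOsm/kg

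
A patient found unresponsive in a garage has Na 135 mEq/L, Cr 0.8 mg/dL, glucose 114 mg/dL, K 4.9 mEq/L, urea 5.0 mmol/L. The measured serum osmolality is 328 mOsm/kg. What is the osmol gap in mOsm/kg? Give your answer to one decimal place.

Calculated osmolality = 2·Na + glucose/18 + urea
= 2·135 + 114/18 + 5
= 270 + 6.33 + 5
= 281.33 mOsm/kg ≈ 281.3 mOsm/kg
Osmolar gap = measured − calculated = 328 − 281.3 = 46.7 mOsm/kg

46.7 mOsm/kg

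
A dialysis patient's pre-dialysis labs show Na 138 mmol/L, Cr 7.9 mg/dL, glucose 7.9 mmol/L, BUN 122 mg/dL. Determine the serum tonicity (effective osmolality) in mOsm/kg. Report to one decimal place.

283.9 mOsm/kg

Effective osmolality excludes urea (freely permeant across cell membranes):
2·Na + glucose
= 2·138 + 7.9
= 276 + 7.9
= 283.9 mOsm/kg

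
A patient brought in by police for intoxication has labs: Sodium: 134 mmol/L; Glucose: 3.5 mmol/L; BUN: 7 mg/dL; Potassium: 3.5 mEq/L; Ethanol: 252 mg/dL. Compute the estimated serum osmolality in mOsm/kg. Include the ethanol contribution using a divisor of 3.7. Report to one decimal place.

342.1 mOsm/kg

Calculated osmolality = 2·Na + glucose + BUN/2.8 + ethanol/3.7
= 2·134 + 3.5 + 7/2.8 + 252/3.7
= 268 + 3.50 + 2.50 + 68.11
= 342.11 mOsm/kg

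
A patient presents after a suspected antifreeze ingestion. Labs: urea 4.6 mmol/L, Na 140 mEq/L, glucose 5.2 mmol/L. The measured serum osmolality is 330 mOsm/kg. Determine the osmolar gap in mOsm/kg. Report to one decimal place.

40.2 mOsm/kg

Calculated osmolality = 2·Na + glucose + urea
= 2·140 + 5.2 + 4.6
= 280 + 5.20 + 4.60
= 289.8 mOsm/kg ≈ 289.8 mOsm/kg
Osmolar gap = measured − calculated = 330 − 289.8 = 40.2 mOsm/kg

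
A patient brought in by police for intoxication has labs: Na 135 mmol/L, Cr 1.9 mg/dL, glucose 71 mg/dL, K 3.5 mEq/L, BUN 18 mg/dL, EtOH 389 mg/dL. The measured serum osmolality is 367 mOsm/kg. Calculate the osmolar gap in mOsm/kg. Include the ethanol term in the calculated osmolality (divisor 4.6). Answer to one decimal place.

Calculated osmolality = 2·Na + glucose/18 + BUN/2.8 + ethanol/4.6
= 2·135 + 71/18 + 18/2.8 + 389/4.6
= 270 + 3.94 + 6.43 + 84.57
= 364.94 mOsm/kg ≈ 364.9 mOsm/kg
Osmolar gap = measured − calculated = 367 − 364.9 = 2.1 mOsm/kg

2.1 mOsm/kg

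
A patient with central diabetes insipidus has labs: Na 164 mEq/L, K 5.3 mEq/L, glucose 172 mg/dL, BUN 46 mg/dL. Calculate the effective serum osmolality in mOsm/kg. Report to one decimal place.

337.6 mOsm/kg

Effective osmolality excludes urea (freely permeant across cell membranes):
2·Na + glucose/18
= 2·164 + 172/18
= 328 + 9.56
= 337.56 mOsm/kg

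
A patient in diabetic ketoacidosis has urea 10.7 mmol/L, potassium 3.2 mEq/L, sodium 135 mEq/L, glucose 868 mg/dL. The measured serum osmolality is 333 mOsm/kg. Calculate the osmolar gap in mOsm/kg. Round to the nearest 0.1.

Calculated osmolality = 2·Na + glucose/18 + urea
= 2·135 + 868/18 + 10.7
= 270 + 48.22 + 10.70
= 328.92 mOsm/kg ≈ 328.9 mOsm/kg
Osmolar gap = measured − calculated = 333 − 328.9 = 4.1 mOsm/kg

4.1 mOsm/kg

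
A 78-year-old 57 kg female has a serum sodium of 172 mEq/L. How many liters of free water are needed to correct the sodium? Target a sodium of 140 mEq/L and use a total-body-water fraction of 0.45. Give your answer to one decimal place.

TBW = 0.45 · 57 = 25.65 L
Free water deficit = TBW · (Na/140 − 1)
= 25.65 · (172/140 − 1)
= 25.65 · 0.2286
= 5.86 L

5.9 L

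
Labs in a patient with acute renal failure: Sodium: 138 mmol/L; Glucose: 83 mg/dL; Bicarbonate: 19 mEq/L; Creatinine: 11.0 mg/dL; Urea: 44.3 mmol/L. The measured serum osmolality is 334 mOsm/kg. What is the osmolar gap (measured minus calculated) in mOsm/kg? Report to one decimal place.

9.1 mOsm/kg

Calculated osmolality = 2·Na + glucose/18 + urea
= 2·138 + 83/18 + 44.3
= 276 + 4.61 + 44.30
= 324.91 mOsm/kg ≈ 324.9 mOsm/kg
Osmolar gap = measured − calculated = 334 − 324.9 = 9.1 mOsm/kg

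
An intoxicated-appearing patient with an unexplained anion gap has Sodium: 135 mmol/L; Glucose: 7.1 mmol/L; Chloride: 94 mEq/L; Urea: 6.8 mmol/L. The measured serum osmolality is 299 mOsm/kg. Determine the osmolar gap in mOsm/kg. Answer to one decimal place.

Calculated osmolality = 2·Na + glucose + urea
= 2·135 + 7.1 + 6.8
= 270 + 7.10 + 6.80
= 283.9 mOsm/kg ≈ 283.9 mOsm/kg
Osmolar gap = measured − calculated = 299 − 283.9 = 15.1 mOsm/kg

15.1 mOsm/kg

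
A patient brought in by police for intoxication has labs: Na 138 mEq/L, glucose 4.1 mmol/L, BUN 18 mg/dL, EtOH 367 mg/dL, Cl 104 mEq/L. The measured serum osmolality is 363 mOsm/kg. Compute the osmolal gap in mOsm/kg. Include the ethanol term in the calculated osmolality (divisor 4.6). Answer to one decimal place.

-3.3 mOsm/kg

Calculated osmolality = 2·Na + glucose + BUN/2.8 + ethanol/4.6
= 2·138 + 4.1 + 18/2.8 + 367/4.6
= 276 + 4.10 + 6.43 + 79.78
= 366.31 mOsm/kg ≈ 366.3 mOsm/kg
Osmolar gap = measured − calculated = 363 − 366.3 = -3.3 mOsm/kg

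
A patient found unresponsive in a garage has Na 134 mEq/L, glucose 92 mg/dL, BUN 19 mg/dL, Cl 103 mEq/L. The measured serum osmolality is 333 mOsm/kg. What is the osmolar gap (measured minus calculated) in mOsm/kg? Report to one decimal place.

Calculated osmolality = 2·Na + glucose/18 + BUN/2.8
= 2·134 + 92/18 + 19/2.8
= 268 + 5.11 + 6.79
= 279.9 mOsm/kg ≈ 279.9 mOsm/kg
Osmolar gap = measured − calculated = 333 − 279.9 = 53.1 mOsm/kg

53.1 mOsm/kg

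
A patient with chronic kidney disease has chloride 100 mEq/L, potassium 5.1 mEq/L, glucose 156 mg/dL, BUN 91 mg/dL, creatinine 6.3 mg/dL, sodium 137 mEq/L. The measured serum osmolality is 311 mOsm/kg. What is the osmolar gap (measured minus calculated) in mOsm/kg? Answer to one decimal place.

-4.2 mOsm/kg

Calculated osmolality = 2·Na + glucose/18 + BUN/2.8
= 2·137 + 156/18 + 91/2.8
= 274 + 8.67 + 32.50
= 315.17 mOsm/kg ≈ 315.2 mOsm/kg
Osmolar gap = measured − calculated = 311 − 315.2 = -4.2 mOsm/kg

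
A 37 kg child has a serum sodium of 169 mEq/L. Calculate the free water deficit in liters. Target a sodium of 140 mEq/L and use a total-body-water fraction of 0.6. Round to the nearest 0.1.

4.6 L

TBW = 0.6 · 37 = 22.2 L
Free water deficit = TBW · (Na/140 − 1)
= 22.2 · (169/140 − 1)
= 22.2 · 0.2071
= 4.6 L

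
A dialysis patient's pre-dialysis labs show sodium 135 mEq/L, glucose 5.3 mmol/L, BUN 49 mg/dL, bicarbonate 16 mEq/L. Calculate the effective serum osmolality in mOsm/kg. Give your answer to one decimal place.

275.3 mOsm/kg

Effective osmolality excludes urea (freely permeant across cell membranes):
2·Na + glucose
= 2·135 + 5.3
= 270 + 5.3
= 275.3 mOsm/kg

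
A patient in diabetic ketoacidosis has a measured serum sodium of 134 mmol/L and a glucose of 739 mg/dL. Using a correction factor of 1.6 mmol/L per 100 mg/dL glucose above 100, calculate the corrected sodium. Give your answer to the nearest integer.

144 mmol/L

Corrected Na = measured Na + 1.6 · (glucose − 100)/100
= 134 + 1.6 · (739 − 100)/100
= 134 + 10.2
= 144.2 mmol/L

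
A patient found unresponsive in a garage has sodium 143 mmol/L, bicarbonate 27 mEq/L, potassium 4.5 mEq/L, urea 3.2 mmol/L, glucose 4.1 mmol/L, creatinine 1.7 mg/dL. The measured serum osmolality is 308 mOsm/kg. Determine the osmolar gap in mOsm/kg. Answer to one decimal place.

14.7 mOsm/kg

Calculated osmolality = 2·Na + glucose + urea
= 2·143 + 4.1 + 3.2
= 286 + 4.10 + 3.20
= 293.3 mOsm/kg ≈ 293.3 mOsm/kg
Osmolar gap = measured − calculated = 308 − 293.3 = 14.7 mOsm/kg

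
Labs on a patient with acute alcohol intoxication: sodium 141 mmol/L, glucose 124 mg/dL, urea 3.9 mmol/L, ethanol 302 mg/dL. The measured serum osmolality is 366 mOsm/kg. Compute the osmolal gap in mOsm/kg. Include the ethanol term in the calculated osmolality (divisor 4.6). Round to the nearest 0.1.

7.6 mOsm/kg

Calculated osmolality = 2·Na + glucose/18 + urea + ethanol/4.6
= 2·141 + 124/18 + 3.9 + 302/4.6
= 282 + 6.89 + 3.90 + 65.65
= 358.44 mOsm/kg ≈ 358.4 mOsm/kg
Osmolar gap = measured − calculated = 366 − 358.4 = 7.6 mOsm/kg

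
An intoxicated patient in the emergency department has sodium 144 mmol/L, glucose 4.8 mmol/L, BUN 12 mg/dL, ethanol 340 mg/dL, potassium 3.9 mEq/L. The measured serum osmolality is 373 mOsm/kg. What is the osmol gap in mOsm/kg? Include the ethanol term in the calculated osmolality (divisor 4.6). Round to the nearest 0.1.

Calculated osmolality = 2·Na + glucose + BUN/2.8 + ethanol/4.6
= 2·144 + 4.8 + 12/2.8 + 340/4.6
= 288 + 4.80 + 4.29 + 73.91
= 371 mOsm/kg ≈ 371.0 mOsm/kg
Osmolar gap = measured − calculated = 373 − 371.0 = 2.0 mOsm/kg

2.0 mOsm/kg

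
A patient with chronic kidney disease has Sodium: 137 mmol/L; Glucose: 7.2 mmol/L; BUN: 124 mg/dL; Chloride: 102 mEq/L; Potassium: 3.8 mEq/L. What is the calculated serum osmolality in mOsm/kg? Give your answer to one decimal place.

325.5 mOsm/kg

Calculated osmolality = 2·Na + glucose + BUN/2.8
= 2·137 + 7.2 + 124/2.8
= 274 + 7.20 + 44.29
= 325.49 mOsm/kg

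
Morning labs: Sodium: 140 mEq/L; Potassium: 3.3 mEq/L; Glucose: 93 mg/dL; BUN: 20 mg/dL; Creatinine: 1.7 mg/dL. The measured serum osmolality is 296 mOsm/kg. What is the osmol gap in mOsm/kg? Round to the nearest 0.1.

3.7 mOsm/kg

Calculated osmolality = 2·Na + glucose/18 + BUN/2.8
= 2·140 + 93/18 + 20/2.8
= 280 + 5.17 + 7.14
= 292.31 mOsm/kg ≈ 292.3 mOsm/kg
Osmolar gap = measured − calculated = 296 − 292.3 = 3.7 mOsm/kg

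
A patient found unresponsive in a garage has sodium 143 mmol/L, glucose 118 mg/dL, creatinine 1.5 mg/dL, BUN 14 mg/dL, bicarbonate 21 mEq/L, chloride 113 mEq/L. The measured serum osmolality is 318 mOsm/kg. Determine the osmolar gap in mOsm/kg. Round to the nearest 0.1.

Calculated osmolality = 2·Na + glucose/18 + BUN/2.8
= 2·143 + 118/18 + 14/2.8
= 286 + 6.56 + 5
= 297.56 mOsm/kg ≈ 297.6 mOsm/kg
Osmolar gap = measured − calculated = 318 − 297.6 = 20.4 mOsm/kg

20.4 mOsm/kg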